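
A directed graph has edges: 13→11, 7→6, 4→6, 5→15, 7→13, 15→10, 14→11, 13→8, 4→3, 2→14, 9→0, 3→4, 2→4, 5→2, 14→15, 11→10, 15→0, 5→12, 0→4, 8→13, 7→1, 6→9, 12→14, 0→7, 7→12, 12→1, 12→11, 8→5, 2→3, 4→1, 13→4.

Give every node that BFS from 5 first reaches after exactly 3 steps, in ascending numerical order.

6, 7

Level 0: 5
Level 1: 2, 12, 15
Level 2: 0, 1, 3, 4, 10, 11, 14
Level 3: 6, 7
Level 4: 9, 13
Level 5: 8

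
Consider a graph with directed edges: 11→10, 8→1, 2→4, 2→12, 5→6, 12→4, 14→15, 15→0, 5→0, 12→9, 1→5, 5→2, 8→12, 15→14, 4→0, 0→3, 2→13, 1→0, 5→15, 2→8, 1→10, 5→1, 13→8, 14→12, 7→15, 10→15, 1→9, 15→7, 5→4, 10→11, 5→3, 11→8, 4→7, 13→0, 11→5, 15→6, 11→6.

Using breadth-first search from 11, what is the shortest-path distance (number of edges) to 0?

2

Level 0: 11
Level 1: 5, 6, 8, 10
Level 2: 0, 1, 2, 3, 4, 12, 15
Level 3: 7, 9, 13, 14
0 first appears at level 2.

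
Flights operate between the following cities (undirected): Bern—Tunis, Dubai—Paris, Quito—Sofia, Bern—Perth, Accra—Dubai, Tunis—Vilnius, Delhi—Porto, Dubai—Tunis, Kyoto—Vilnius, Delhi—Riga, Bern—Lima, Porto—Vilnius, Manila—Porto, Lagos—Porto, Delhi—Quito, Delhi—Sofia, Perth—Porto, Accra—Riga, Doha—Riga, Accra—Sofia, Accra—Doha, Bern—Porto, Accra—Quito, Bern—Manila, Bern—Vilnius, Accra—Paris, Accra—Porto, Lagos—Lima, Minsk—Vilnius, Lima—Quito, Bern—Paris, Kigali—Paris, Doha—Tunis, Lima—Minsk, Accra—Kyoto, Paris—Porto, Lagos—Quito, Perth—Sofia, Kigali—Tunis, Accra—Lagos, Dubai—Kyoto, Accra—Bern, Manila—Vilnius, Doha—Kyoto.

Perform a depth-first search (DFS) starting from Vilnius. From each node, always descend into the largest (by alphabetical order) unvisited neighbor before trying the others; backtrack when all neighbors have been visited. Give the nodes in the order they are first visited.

Vilnius Tunis Kigali Paris Porto Perth Sofia Quito Lima Minsk Lagos Accra Riga Doha Kyoto Dubai Delhi Bern Manila

Visit Vilnius
Vilnius → Tunis
Tunis → Kigali
Kigali → Paris
Paris → Porto
Porto → Perth
Perth → Sofia
Sofia → Quito
Quito → Lima
Lima → Minsk
Lima → Lagos
Lagos → Accra
Accra → Riga
Riga → Doha
Doha → Kyoto
Kyoto → Dubai
Riga → Delhi
Accra → Bern
Bern → Manila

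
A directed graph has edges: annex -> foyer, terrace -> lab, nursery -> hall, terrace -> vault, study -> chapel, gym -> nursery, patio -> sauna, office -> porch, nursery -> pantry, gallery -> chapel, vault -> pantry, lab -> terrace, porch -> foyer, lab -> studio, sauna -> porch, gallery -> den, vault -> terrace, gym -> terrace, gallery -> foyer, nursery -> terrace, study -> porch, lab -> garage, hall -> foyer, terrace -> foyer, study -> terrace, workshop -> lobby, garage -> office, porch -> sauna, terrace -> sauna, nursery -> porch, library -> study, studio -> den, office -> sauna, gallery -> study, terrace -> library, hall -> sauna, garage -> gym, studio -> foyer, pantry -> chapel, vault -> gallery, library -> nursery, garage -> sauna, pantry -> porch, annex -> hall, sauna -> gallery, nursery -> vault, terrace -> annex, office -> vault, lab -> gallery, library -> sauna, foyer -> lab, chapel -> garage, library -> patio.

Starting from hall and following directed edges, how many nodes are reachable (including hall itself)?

20

BFS from hall visits: hall, sauna, foyer, porch, gallery, lab, study, den, chapel, terrace, studio, garage, vault, library, annex, office, gym, pantry, patio, nursery
Reachable nodes: 20 of 22 total.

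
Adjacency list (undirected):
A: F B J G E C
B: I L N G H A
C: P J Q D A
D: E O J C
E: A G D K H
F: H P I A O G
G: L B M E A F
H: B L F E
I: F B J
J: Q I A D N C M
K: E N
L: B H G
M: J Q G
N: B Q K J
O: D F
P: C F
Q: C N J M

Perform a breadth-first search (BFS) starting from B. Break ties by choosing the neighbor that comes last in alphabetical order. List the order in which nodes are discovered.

B -> N -> L -> I -> H -> G -> A -> Q -> K -> J -> F -> E -> M -> C -> D -> P -> O

Visit B; enqueue N, L, I, H, G, A → queue [N, L, I, H, G, A]
Visit N; enqueue Q, K, J → queue [L, I, H, G, A, Q, K, J]
Visit L → queue [I, H, G, A, Q, K, J]
Visit I; enqueue F → queue [H, G, A, Q, K, J, F]
Visit H; enqueue E → queue [G, A, Q, K, J, F, E]
Visit G; enqueue M → queue [A, Q, K, J, F, E, M]
Visit A; enqueue C → queue [Q, K, J, F, E, M, C]
Visit Q → queue [K, J, F, E, M, C]
Visit K → queue [J, F, E, M, C]
Visit J; enqueue D → queue [F, E, M, C, D]
Visit F; enqueue P, O → queue [E, M, C, D, P, O]
Visit E → queue [M, C, D, P, O]
Visit M → queue [C, D, P, O]
Visit C → queue [D, P, O]
Visit D → queue [P, O]
Visit P → queue [O]
Visit O → queue []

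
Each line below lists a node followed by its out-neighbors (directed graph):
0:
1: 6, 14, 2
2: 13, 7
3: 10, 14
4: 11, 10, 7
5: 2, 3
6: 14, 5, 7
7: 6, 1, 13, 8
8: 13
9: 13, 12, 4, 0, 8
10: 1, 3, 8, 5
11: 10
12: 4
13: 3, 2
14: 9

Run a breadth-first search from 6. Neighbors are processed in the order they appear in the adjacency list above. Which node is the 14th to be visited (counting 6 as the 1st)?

Visit 6; enqueue 14, 5, 7 → queue [14, 5, 7]
Visit 14; enqueue 9 → queue [5, 7, 9]
Visit 5; enqueue 2, 3 → queue [7, 9, 2, 3]
Visit 7; enqueue 1, 13, 8 → queue [9, 2, 3, 1, 13, 8]
Visit 9; enqueue 12, 4, 0 → queue [2, 3, 1, 13, 8, 12, 4, 0]
Visit 2 → queue [3, 1, 13, 8, 12, 4, 0]
Visit 3; enqueue 10 → queue [1, 13, 8, 12, 4, 0, 10]
Visit 1 → queue [13, 8, 12, 4, 0, 10]
Visit 13 → queue [8, 12, 4, 0, 10]
Visit 8 → queue [12, 4, 0, 10]
Visit 12 → queue [4, 0, 10]
Visit 4; enqueue 11 → queue [0, 10, 11]
Visit 0 → queue [10, 11]
Visit 10 → queue [11]
Visit 11 → queue []

Visit order: 6, 14, 5, 7, 9, 2, 3, 1, 13, 8, 12, 4, 0, 10, 11

10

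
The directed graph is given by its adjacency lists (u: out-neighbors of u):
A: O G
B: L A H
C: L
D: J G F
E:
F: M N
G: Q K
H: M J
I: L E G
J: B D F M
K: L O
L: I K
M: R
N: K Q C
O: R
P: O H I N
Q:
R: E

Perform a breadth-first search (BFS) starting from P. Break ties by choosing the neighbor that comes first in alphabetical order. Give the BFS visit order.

P, H, I, N, O, J, M, E, G, L, C, K, Q, R, B, D, F, A

Visit P; enqueue H, I, N, O → queue [H, I, N, O]
Visit H; enqueue J, M → queue [I, N, O, J, M]
Visit I; enqueue E, G, L → queue [N, O, J, M, E, G, L]
Visit N; enqueue C, K, Q → queue [O, J, M, E, G, L, C, K, Q]
Visit O; enqueue R → queue [J, M, E, G, L, C, K, Q, R]
Visit J; enqueue B, D, F → queue [M, E, G, L, C, K, Q, R, B, D, F]
Visit M → queue [E, G, L, C, K, Q, R, B, D, F]
Visit E → queue [G, L, C, K, Q, R, B, D, F]
Visit G → queue [L, C, K, Q, R, B, D, F]
Visit L → queue [C, K, Q, R, B, D, F]
Visit C → queue [K, Q, R, B, D, F]
Visit K → queue [Q, R, B, D, F]
Visit Q → queue [R, B, D, F]
Visit R → queue [B, D, F]
Visit B; enqueue A → queue [D, F, A]
Visit D → queue [F, A]
Visit F → queue [A]
Visit A → queue []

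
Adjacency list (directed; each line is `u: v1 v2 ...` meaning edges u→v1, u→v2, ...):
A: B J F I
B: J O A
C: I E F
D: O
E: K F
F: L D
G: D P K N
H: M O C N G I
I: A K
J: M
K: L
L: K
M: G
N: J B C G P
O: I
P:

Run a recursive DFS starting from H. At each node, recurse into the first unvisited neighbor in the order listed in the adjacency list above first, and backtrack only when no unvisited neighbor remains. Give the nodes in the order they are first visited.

H → M → G → D → O → I → A → B → J → F → L → K → P → N → C → E

Visit H
H → M
M → G
G → D
D → O
O → I
I → A
A → B
B → J
A → F
F → L
L → K
G → P
G → N
N → C
C → E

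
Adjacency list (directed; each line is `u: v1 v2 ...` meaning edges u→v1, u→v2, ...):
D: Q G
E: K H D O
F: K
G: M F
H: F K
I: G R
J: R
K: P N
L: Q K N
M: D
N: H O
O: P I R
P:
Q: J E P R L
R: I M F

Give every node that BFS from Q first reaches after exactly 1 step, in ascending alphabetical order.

E, J, L, P, R

Level 0: Q
Level 1: E, J, L, P, R
Level 2: D, F, H, I, K, M, N, O
Level 3: G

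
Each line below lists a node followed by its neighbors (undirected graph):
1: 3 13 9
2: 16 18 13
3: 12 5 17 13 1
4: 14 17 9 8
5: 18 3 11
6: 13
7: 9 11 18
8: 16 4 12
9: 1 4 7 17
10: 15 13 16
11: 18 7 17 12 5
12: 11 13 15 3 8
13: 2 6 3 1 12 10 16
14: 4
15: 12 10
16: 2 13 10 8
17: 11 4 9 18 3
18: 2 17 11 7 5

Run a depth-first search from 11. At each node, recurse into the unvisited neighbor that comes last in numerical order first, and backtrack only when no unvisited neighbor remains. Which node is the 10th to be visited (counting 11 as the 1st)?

Visit 11
11 → 18
18 → 17
17 → 9
9 → 7
9 → 4
4 → 14
4 → 8
8 → 16
16 → 13
13 → 12
12 → 15
15 → 10
12 → 3
3 → 5
3 → 1
13 → 6
13 → 2

Visit order: 11, 18, 17, 9, 7, 4, 14, 8, 16, 13, 12, 15, 10, 3, 5, 1, 6, 2

13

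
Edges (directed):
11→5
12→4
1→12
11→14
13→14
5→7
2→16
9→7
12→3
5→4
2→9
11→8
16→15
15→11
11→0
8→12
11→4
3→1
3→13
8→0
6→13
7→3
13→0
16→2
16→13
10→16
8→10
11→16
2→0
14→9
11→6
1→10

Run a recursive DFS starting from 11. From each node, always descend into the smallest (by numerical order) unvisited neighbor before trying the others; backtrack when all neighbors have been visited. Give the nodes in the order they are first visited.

11, 0, 4, 5, 7, 3, 1, 10, 16, 2, 9, 13, 14, 15, 12, 6, 8

Visit 11
11 → 0
11 → 4
11 → 5
5 → 7
7 → 3
3 → 1
1 → 10
10 → 16
16 → 2
2 → 9
16 → 13
13 → 14
16 → 15
1 → 12
11 → 6
11 → 8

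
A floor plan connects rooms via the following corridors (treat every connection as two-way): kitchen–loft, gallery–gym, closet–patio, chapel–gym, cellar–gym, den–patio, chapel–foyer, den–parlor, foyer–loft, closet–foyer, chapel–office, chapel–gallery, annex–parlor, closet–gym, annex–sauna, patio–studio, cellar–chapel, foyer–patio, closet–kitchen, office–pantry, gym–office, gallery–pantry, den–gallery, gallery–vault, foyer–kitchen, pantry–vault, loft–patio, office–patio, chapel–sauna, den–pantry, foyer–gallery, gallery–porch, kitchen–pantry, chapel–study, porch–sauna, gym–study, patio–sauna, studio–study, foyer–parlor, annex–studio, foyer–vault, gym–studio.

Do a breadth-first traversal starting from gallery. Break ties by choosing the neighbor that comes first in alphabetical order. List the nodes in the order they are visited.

gallery, chapel, den, foyer, gym, pantry, porch, vault, cellar, office, sauna, study, parlor, patio, closet, kitchen, loft, studio, annex

Visit gallery; enqueue chapel, den, foyer, gym, pantry, porch, vault → queue [chapel, den, foyer, gym, pantry, porch, vault]
Visit chapel; enqueue cellar, office, sauna, study → queue [den, foyer, gym, pantry, porch, vault, cellar, office, sauna, study]
Visit den; enqueue parlor, patio → queue [foyer, gym, pantry, porch, vault, cellar, office, sauna, study, parlor, patio]
Visit foyer; enqueue closet, kitchen, loft → queue [gym, pantry, porch, vault, cellar, office, sauna, study, parlor, patio, closet, kitchen, loft]
Visit gym; enqueue studio → queue [pantry, porch, vault, cellar, office, sauna, study, parlor, patio, closet, kitchen, loft, studio]
Visit pantry → queue [porch, vault, cellar, office, sauna, study, parlor, patio, closet, kitchen, loft, studio]
Visit porch → queue [vault, cellar, office, sauna, study, parlor, patio, closet, kitchen, loft, studio]
Visit vault → queue [cellar, office, sauna, study, parlor, patio, closet, kitchen, loft, studio]
Visit cellar → queue [office, sauna, study, parlor, patio, closet, kitchen, loft, studio]
Visit office → queue [sauna, study, parlor, patio, closet, kitchen, loft, studio]
Visit sauna; enqueue annex → queue [study, parlor, patio, closet, kitchen, loft, studio, annex]
Visit study → queue [parlor, patio, closet, kitchen, loft, studio, annex]
Visit parlor → queue [patio, closet, kitchen, loft, studio, annex]
Visit patio → queue [closet, kitchen, loft, studio, annex]
Visit closet → queue [kitchen, loft, studio, annex]
Visit kitchen → queue [loft, studio, annex]
Visit loft → queue [studio, annex]
Visit studio → queue [annex]
Visit annex → queue []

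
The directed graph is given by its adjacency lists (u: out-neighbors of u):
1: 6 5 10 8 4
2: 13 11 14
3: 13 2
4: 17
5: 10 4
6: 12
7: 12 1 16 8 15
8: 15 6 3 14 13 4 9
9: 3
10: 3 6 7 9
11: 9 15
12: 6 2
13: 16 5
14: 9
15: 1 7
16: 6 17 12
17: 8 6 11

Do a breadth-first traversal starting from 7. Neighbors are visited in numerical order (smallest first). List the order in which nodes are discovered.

Visit 7; enqueue 1, 8, 12, 15, 16 → queue [1, 8, 12, 15, 16]
Visit 1; enqueue 4, 5, 6, 10 → queue [8, 12, 15, 16, 4, 5, 6, 10]
Visit 8; enqueue 3, 9, 13, 14 → queue [12, 15, 16, 4, 5, 6, 10, 3, 9, 13, 14]
Visit 12; enqueue 2 → queue [15, 16, 4, 5, 6, 10, 3, 9, 13, 14, 2]
Visit 15 → queue [16, 4, 5, 6, 10, 3, 9, 13, 14, 2]
Visit 16; enqueue 17 → queue [4, 5, 6, 10, 3, 9, 13, 14, 2, 17]
Visit 4 → queue [5, 6, 10, 3, 9, 13, 14, 2, 17]
Visit 5 → queue [6, 10, 3, 9, 13, 14, 2, 17]
Visit 6 → queue [10, 3, 9, 13, 14, 2, 17]
Visit 10 → queue [3, 9, 13, 14, 2, 17]
Visit 3 → queue [9, 13, 14, 2, 17]
Visit 9 → queue [13, 14, 2, 17]
Visit 13 → queue [14, 2, 17]
Visit 14 → queue [2, 17]
Visit 2; enqueue 11 → queue [17, 11]
Visit 17 → queue [11]
Visit 11 → queue []

7 → 1 → 8 → 12 → 15 → 16 → 4 → 5 → 6 → 10 → 3 → 9 → 13 → 14 → 2 → 17 → 11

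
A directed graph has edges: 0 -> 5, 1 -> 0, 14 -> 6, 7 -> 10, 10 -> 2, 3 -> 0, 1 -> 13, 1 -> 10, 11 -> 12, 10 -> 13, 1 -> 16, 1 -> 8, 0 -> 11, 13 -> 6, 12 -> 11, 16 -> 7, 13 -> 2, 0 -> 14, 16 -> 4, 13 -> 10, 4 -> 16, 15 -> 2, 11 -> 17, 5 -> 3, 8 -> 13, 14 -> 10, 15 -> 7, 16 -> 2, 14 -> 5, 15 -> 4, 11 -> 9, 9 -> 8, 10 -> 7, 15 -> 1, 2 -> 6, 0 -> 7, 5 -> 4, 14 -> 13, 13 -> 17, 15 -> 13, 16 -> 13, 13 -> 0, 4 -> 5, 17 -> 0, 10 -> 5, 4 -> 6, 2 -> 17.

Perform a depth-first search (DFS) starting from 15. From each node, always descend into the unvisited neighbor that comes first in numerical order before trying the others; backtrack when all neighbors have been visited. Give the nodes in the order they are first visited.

15 1 0 5 3 4 6 16 2 17 7 10 13 11 9 8 12 14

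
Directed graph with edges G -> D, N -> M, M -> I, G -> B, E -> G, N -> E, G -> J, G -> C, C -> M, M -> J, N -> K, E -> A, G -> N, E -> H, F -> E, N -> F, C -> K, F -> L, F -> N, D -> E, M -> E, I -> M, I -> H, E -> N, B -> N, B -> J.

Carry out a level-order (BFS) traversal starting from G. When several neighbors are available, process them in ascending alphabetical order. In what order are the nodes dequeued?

Visit G; enqueue B, C, D, J, N → queue [B, C, D, J, N]
Visit B → queue [C, D, J, N]
Visit C; enqueue K, M → queue [D, J, N, K, M]
Visit D; enqueue E → queue [J, N, K, M, E]
Visit J → queue [N, K, M, E]
Visit N; enqueue F → queue [K, M, E, F]
Visit K → queue [M, E, F]
Visit M; enqueue I → queue [E, F, I]
Visit E; enqueue A, H → queue [F, I, A, H]
Visit F; enqueue L → queue [I, A, H, L]
Visit I → queue [A, H, L]
Visit A → queue [H, L]
Visit H → queue [L]
Visit L → queue []

G → B → C → D → J → N → K → M → E → F → I → A → H → L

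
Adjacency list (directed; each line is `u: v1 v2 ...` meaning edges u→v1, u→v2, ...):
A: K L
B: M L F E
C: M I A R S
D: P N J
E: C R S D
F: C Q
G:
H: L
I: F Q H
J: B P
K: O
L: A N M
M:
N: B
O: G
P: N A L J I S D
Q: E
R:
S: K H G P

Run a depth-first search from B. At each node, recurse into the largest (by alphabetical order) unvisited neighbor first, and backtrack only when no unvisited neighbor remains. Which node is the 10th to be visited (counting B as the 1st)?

Q

Visit B
B → M
B → L
L → N
L → A
A → K
K → O
O → G
B → F
F → Q
Q → E
E → S
S → P
P → J
P → I
I → H
P → D
E → R
E → C

Visit order: B, M, L, N, A, K, O, G, F, Q, E, S, P, J, I, H, D, R, C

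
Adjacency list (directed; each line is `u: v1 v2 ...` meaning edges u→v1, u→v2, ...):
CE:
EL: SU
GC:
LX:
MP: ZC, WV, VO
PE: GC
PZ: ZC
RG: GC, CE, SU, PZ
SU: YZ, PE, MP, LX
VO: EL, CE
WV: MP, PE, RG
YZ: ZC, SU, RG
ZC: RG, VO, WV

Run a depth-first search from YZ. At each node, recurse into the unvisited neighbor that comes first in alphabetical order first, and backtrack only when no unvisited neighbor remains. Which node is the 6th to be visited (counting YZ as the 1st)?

Visit YZ
YZ → RG
RG → CE
RG → GC
RG → PZ
PZ → ZC
ZC → VO
VO → EL
EL → SU
SU → LX
SU → MP
MP → WV
WV → PE

Visit order: YZ, RG, CE, GC, PZ, ZC, VO, EL, SU, LX, MP, WV, PE

ZC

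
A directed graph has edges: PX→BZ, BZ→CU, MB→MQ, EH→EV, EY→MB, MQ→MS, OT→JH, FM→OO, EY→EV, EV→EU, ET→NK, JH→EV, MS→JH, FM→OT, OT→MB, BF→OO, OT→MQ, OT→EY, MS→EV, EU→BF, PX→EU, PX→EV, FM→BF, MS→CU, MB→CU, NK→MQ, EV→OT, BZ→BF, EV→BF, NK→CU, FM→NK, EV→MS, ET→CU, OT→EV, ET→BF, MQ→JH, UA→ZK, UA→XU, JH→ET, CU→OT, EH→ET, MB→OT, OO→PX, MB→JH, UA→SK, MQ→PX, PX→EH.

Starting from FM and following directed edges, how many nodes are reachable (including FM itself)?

BFS from FM visits: FM, BF, NK, OO, OT, CU, MQ, PX, EV, EY, JH, MB, MS, BZ, EH, EU, ET
Reachable nodes: 17 of 21 total.

17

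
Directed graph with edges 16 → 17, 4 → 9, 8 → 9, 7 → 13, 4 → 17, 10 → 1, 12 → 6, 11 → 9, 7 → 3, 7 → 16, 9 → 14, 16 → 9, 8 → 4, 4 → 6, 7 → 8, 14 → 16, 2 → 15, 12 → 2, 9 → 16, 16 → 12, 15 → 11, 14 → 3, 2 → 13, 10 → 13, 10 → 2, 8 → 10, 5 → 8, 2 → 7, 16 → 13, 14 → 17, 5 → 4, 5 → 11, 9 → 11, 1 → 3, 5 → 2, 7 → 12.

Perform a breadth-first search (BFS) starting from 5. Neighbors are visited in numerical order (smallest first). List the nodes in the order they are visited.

5, 2, 4, 8, 11, 7, 13, 15, 6, 9, 17, 10, 3, 12, 16, 14, 1

Visit 5; enqueue 2, 4, 8, 11 → queue [2, 4, 8, 11]
Visit 2; enqueue 7, 13, 15 → queue [4, 8, 11, 7, 13, 15]
Visit 4; enqueue 6, 9, 17 → queue [8, 11, 7, 13, 15, 6, 9, 17]
Visit 8; enqueue 10 → queue [11, 7, 13, 15, 6, 9, 17, 10]
Visit 11 → queue [7, 13, 15, 6, 9, 17, 10]
Visit 7; enqueue 3, 12, 16 → queue [13, 15, 6, 9, 17, 10, 3, 12, 16]
Visit 13 → queue [15, 6, 9, 17, 10, 3, 12, 16]
Visit 15 → queue [6, 9, 17, 10, 3, 12, 16]
Visit 6 → queue [9, 17, 10, 3, 12, 16]
Visit 9; enqueue 14 → queue [17, 10, 3, 12, 16, 14]
Visit 17 → queue [10, 3, 12, 16, 14]
Visit 10; enqueue 1 → queue [3, 12, 16, 14, 1]
Visit 3 → queue [12, 16, 14, 1]
Visit 12 → queue [16, 14, 1]
Visit 16 → queue [14, 1]
Visit 14 → queue [1]
Visit 1 → queue []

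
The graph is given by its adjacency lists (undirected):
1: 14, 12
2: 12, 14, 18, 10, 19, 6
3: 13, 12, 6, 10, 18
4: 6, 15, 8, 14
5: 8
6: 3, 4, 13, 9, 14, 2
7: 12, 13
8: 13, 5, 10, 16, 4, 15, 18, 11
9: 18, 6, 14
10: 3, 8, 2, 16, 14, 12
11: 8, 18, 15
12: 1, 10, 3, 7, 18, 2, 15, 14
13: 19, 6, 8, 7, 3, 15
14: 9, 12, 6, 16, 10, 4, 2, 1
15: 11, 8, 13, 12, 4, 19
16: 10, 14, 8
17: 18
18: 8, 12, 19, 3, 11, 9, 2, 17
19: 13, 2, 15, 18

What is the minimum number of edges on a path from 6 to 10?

2

Level 0: 6
Level 1: 2, 3, 4, 9, 13, 14
Level 2: 1, 7, 8, 10, 12, 15, 16, 18, 19
Level 3: 5, 11, 17
10 first appears at level 2.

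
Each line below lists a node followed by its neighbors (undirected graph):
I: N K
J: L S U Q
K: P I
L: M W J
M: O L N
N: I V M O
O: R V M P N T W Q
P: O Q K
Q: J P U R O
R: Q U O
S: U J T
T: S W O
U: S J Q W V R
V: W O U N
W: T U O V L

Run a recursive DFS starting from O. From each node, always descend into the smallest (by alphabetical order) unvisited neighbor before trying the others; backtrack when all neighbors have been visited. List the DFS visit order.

O → M → L → J → Q → P → K → I → N → V → U → R → S → T → W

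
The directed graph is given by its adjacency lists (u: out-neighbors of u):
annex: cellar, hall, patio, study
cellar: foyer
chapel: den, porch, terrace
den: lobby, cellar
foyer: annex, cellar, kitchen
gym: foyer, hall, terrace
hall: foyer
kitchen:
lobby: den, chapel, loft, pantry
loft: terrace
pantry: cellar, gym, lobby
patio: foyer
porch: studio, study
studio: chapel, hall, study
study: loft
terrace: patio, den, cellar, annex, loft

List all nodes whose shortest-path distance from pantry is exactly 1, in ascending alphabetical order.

Level 0: pantry
Level 1: cellar, gym, lobby
Level 2: chapel, den, foyer, hall, loft, terrace
Level 3: annex, kitchen, patio, porch
Level 4: studio, study

cellar, gym, lobby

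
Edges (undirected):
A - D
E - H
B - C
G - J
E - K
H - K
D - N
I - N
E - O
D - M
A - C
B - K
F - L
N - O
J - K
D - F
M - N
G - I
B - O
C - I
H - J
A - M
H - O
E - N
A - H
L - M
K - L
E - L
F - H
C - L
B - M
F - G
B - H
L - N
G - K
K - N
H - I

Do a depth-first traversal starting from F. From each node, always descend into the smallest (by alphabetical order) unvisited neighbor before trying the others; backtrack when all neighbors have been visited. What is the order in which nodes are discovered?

Visit F
F → D
D → A
A → C
C → B
B → H
H → E
E → K
K → G
G → I
I → N
N → L
L → M
N → O
G → J

F → D → A → C → B → H → E → K → G → I → N → L → M → O → J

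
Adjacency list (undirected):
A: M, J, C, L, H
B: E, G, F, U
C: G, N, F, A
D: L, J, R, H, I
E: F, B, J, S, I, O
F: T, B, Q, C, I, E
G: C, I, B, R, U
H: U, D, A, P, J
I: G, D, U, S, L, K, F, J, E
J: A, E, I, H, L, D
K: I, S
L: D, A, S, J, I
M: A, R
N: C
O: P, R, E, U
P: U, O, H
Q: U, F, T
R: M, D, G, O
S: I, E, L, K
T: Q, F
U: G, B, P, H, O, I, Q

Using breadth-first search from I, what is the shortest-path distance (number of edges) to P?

2

Level 0: I
Level 1: D, E, F, G, J, K, L, S, U
Level 2: A, B, C, H, O, P, Q, R, T
Level 3: M, N
P first appears at level 2.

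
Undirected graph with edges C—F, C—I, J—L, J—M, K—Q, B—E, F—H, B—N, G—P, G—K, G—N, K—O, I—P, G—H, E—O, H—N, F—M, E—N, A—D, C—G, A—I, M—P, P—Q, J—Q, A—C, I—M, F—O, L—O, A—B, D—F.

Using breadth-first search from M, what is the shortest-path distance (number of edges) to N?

Level 0: M
Level 1: F, I, J, P
Level 2: A, C, D, G, H, L, O, Q
Level 3: B, E, K, N
N first appears at level 3.

3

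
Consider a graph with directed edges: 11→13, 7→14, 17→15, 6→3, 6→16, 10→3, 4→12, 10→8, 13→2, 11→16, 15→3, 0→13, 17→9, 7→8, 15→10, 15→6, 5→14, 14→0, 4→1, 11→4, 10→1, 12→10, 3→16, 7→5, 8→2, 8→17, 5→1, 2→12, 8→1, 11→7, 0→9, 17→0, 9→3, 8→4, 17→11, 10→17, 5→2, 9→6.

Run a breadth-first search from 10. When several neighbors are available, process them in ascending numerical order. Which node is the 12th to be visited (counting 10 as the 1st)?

15

Visit 10; enqueue 1, 3, 8, 17 → queue [1, 3, 8, 17]
Visit 1 → queue [3, 8, 17]
Visit 3; enqueue 16 → queue [8, 17, 16]
Visit 8; enqueue 2, 4 → queue [17, 16, 2, 4]
Visit 17; enqueue 0, 9, 11, 15 → queue [16, 2, 4, 0, 9, 11, 15]
Visit 16 → queue [2, 4, 0, 9, 11, 15]
Visit 2; enqueue 12 → queue [4, 0, 9, 11, 15, 12]
Visit 4 → queue [0, 9, 11, 15, 12]
Visit 0; enqueue 13 → queue [9, 11, 15, 12, 13]
Visit 9; enqueue 6 → queue [11, 15, 12, 13, 6]
Visit 11; enqueue 7 → queue [15, 12, 13, 6, 7]
Visit 15 → queue [12, 13, 6, 7]
Visit 12 → queue [13, 6, 7]
Visit 13 → queue [6, 7]
Visit 6 → queue [7]
Visit 7; enqueue 5, 14 → queue [5, 14]
Visit 5 → queue [14]
Visit 14 → queue []

Visit order: 10, 1, 3, 8, 17, 16, 2, 4, 0, 9, 11, 15, 12, 13, 6, 7, 5, 14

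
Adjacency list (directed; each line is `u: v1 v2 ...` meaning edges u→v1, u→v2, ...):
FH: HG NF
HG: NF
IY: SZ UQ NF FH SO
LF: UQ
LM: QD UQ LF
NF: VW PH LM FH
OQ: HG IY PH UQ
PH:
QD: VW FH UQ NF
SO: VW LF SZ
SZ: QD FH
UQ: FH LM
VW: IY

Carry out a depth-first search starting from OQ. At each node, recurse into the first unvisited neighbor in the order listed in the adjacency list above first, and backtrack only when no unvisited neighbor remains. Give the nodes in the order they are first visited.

OQ, HG, NF, VW, IY, SZ, QD, FH, UQ, LM, LF, SO, PH

Visit OQ
OQ → HG
HG → NF
NF → VW
VW → IY
IY → SZ
SZ → QD
QD → FH
QD → UQ
UQ → LM
LM → LF
IY → SO
NF → PH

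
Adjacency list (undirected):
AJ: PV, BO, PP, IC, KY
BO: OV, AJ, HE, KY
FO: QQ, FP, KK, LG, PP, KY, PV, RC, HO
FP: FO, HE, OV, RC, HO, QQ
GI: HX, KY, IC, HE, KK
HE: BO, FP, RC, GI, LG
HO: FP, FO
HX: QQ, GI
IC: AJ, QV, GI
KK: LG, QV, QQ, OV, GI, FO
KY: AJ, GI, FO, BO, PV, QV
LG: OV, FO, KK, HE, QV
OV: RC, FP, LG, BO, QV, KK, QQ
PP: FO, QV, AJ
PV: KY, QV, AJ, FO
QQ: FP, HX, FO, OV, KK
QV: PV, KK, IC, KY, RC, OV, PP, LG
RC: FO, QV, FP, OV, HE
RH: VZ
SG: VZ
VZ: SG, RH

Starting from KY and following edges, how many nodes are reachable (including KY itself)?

18

BFS from KY visits: KY, QV, PV, GI, FO, BO, AJ, RC, PP, OV, LG, KK, IC, HX, HE, QQ, HO, FP
Reachable nodes: 18 of 21 total.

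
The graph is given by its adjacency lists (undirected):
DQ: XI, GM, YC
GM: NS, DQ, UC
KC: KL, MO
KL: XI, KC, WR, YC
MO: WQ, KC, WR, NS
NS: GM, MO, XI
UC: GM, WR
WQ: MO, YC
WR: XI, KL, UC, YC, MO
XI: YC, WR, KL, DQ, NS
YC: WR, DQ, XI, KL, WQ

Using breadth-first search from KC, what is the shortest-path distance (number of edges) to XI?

Level 0: KC
Level 1: KL, MO
Level 2: NS, WQ, WR, XI, YC
Level 3: DQ, GM, UC
XI first appears at level 2.

2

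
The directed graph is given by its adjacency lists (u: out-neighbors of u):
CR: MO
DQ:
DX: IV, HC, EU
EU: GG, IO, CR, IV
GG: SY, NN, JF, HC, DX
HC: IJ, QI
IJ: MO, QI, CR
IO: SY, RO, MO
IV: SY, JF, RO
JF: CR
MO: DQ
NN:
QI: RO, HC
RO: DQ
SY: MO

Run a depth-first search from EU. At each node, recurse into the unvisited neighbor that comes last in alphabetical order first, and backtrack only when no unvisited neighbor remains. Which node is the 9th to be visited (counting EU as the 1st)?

IO

Visit EU
EU → IV
IV → SY
SY → MO
MO → DQ
IV → RO
IV → JF
JF → CR
EU → IO
EU → GG
GG → NN
GG → HC
HC → QI
HC → IJ
GG → DX

Visit order: EU, IV, SY, MO, DQ, RO, JF, CR, IO, GG, NN, HC, QI, IJ, DX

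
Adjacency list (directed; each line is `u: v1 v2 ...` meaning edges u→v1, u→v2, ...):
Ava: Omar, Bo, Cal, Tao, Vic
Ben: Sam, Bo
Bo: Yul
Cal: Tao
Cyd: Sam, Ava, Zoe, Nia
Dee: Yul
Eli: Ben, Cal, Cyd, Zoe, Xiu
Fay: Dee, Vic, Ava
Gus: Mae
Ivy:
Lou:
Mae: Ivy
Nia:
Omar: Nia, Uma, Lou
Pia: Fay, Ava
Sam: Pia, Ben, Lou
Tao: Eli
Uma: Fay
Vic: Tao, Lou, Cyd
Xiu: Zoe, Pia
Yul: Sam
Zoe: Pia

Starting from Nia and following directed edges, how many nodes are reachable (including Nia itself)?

BFS from Nia visits: Nia
Reachable nodes: 1 of 22 total.

1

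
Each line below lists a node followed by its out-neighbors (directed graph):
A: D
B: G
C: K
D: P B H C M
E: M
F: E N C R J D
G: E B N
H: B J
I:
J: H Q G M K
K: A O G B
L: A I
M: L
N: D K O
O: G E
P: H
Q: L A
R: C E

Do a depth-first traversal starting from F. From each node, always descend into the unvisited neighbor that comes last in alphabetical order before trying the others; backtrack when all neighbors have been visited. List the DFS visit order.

F R E M L I A D P H J Q K O G N B C

Visit F
F → R
R → E
E → M
M → L
L → I
L → A
A → D
D → P
P → H
H → J
J → Q
J → K
K → O
O → G
G → N
G → B
D → C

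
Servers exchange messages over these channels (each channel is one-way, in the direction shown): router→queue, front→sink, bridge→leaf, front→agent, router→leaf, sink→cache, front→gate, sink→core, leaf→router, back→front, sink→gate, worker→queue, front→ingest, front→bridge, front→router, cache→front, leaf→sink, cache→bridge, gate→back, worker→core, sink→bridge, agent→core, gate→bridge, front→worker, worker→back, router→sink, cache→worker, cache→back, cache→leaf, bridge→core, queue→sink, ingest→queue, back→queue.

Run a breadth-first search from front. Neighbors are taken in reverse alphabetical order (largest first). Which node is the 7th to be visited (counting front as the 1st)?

bridge

Visit front; enqueue worker, sink, router, ingest, gate, bridge, agent → queue [worker, sink, router, ingest, gate, bridge, agent]
Visit worker; enqueue queue, core, back → queue [sink, router, ingest, gate, bridge, agent, queue, core, back]
Visit sink; enqueue cache → queue [router, ingest, gate, bridge, agent, queue, core, back, cache]
Visit router; enqueue leaf → queue [ingest, gate, bridge, agent, queue, core, back, cache, leaf]
Visit ingest → queue [gate, bridge, agent, queue, core, back, cache, leaf]
Visit gate → queue [bridge, agent, queue, core, back, cache, leaf]
Visit bridge → queue [agent, queue, core, back, cache, leaf]
Visit agent → queue [queue, core, back, cache, leaf]
Visit queue → queue [core, back, cache, leaf]
Visit core → queue [back, cache, leaf]
Visit back → queue [cache, leaf]
Visit cache → queue [leaf]
Visit leaf → queue []

Visit order: front, worker, sink, router, ingest, gate, bridge, agent, queue, core, back, cache, leaf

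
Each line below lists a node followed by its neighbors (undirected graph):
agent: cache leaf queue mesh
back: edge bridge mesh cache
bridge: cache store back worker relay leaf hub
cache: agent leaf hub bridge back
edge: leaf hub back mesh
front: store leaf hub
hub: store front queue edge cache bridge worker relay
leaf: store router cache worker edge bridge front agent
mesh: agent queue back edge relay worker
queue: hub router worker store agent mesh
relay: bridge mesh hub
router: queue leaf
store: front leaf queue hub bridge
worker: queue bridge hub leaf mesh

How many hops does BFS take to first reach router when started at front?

2

Level 0: front
Level 1: hub, leaf, store
Level 2: agent, bridge, cache, edge, queue, relay, router, worker
Level 3: back, mesh
router first appears at level 2.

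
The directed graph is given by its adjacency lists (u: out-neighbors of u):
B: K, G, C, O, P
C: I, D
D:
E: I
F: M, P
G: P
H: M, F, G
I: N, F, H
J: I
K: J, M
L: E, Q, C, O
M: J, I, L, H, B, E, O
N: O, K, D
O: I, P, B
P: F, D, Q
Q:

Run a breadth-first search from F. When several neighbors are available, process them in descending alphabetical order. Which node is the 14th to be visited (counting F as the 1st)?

N

Visit F; enqueue P, M → queue [P, M]
Visit P; enqueue Q, D → queue [M, Q, D]
Visit M; enqueue O, L, J, I, H, E, B → queue [Q, D, O, L, J, I, H, E, B]
Visit Q → queue [D, O, L, J, I, H, E, B]
Visit D → queue [O, L, J, I, H, E, B]
Visit O → queue [L, J, I, H, E, B]
Visit L; enqueue C → queue [J, I, H, E, B, C]
Visit J → queue [I, H, E, B, C]
Visit I; enqueue N → queue [H, E, B, C, N]
Visit H; enqueue G → queue [E, B, C, N, G]
Visit E → queue [B, C, N, G]
Visit B; enqueue K → queue [C, N, G, K]
Visit C → queue [N, G, K]
Visit N → queue [G, K]
Visit G → queue [K]
Visit K → queue []

Visit order: F, P, M, Q, D, O, L, J, I, H, E, B, C, N, G, K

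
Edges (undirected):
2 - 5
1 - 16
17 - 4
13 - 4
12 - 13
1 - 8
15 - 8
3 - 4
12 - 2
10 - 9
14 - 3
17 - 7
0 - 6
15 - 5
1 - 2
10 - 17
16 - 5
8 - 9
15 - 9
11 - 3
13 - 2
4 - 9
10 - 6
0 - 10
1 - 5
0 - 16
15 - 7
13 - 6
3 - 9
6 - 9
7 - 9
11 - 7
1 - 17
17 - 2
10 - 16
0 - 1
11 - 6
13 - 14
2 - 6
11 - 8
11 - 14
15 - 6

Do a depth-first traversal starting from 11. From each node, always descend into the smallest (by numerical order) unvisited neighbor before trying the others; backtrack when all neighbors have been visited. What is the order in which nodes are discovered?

Visit 11
11 → 3
3 → 4
4 → 9
9 → 6
6 → 0
0 → 1
1 → 2
2 → 5
5 → 15
15 → 7
7 → 17
17 → 10
10 → 16
15 → 8
2 → 12
12 → 13
13 → 14

11 -> 3 -> 4 -> 9 -> 6 -> 0 -> 1 -> 2 -> 5 -> 15 -> 7 -> 17 -> 10 -> 16 -> 8 -> 12 -> 13 -> 14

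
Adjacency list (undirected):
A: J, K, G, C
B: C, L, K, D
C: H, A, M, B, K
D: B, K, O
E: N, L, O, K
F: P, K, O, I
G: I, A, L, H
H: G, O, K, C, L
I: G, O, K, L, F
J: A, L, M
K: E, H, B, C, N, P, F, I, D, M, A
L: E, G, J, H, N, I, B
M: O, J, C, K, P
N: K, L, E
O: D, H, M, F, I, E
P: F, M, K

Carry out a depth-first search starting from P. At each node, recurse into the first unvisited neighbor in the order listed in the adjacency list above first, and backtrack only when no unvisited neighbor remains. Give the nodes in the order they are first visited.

P → F → K → E → N → L → G → I → O → D → B → C → H → A → J → M

Visit P
P → F
F → K
K → E
E → N
N → L
L → G
G → I
I → O
O → D
D → B
B → C
C → H
C → A
A → J
J → M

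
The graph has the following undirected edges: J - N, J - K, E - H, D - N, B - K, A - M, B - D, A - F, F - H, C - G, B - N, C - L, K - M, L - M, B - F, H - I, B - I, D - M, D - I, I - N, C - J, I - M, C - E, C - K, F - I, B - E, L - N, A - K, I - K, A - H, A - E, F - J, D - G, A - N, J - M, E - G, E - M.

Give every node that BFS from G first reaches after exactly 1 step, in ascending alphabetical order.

C, D, E

Level 0: G
Level 1: C, D, E
Level 2: A, B, H, I, J, K, L, M, N
Level 3: F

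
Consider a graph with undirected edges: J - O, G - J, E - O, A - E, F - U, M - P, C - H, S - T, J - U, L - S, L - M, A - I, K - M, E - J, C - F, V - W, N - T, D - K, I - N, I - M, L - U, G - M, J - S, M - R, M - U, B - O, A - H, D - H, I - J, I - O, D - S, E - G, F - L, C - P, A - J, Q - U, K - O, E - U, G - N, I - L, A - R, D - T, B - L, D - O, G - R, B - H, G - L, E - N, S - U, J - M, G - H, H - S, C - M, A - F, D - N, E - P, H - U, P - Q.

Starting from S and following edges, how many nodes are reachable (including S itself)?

21

BFS from S visits: S, D, H, J, L, T, U, K, N, O, A, B, C, G, E, I, M, F, Q, R, P
Reachable nodes: 21 of 23 total.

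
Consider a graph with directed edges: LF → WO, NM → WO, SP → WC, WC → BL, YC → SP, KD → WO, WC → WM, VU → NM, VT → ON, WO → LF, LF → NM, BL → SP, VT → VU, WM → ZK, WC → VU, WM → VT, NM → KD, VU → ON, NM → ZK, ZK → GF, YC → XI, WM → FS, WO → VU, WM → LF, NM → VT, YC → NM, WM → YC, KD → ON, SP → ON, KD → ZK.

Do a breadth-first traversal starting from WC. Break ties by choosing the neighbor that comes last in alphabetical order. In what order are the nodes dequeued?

WC → WM → VU → BL → ZK → YC → VT → LF → FS → ON → NM → SP → GF → XI → WO → KD

Visit WC; enqueue WM, VU, BL → queue [WM, VU, BL]
Visit WM; enqueue ZK, YC, VT, LF, FS → queue [VU, BL, ZK, YC, VT, LF, FS]
Visit VU; enqueue ON, NM → queue [BL, ZK, YC, VT, LF, FS, ON, NM]
Visit BL; enqueue SP → queue [ZK, YC, VT, LF, FS, ON, NM, SP]
Visit ZK; enqueue GF → queue [YC, VT, LF, FS, ON, NM, SP, GF]
Visit YC; enqueue XI → queue [VT, LF, FS, ON, NM, SP, GF, XI]
Visit VT → queue [LF, FS, ON, NM, SP, GF, XI]
Visit LF; enqueue WO → queue [FS, ON, NM, SP, GF, XI, WO]
Visit FS → queue [ON, NM, SP, GF, XI, WO]
Visit ON → queue [NM, SP, GF, XI, WO]
Visit NM; enqueue KD → queue [SP, GF, XI, WO, KD]
Visit SP → queue [GF, XI, WO, KD]
Visit GF → queue [XI, WO, KD]
Visit XI → queue [WO, KD]
Visit WO → queue [KD]
Visit KD → queue []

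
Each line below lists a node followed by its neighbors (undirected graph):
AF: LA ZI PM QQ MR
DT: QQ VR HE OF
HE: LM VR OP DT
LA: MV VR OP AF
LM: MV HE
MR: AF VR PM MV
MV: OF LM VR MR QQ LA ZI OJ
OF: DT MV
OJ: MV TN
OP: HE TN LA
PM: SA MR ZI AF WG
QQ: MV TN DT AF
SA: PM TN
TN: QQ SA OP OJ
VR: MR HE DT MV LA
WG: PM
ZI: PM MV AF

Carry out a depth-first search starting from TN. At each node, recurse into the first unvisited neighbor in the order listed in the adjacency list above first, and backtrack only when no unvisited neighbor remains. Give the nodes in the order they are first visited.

Visit TN
TN → QQ
QQ → MV
MV → OF
OF → DT
DT → VR
VR → MR
MR → AF
AF → LA
LA → OP
OP → HE
HE → LM
AF → ZI
ZI → PM
PM → SA
PM → WG
MV → OJ

TN -> QQ -> MV -> OF -> DT -> VR -> MR -> AF -> LA -> OP -> HE -> LM -> ZI -> PM -> SA -> WG -> OJ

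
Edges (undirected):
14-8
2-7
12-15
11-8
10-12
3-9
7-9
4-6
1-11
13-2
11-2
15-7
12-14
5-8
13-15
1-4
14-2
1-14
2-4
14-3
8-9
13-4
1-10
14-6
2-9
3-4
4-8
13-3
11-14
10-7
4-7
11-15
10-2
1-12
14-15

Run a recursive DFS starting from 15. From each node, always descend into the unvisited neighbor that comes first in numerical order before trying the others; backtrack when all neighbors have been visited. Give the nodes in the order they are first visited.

Visit 15
15 → 7
7 → 2
2 → 4
4 → 1
1 → 10
10 → 12
12 → 14
14 → 3
3 → 9
9 → 8
8 → 5
8 → 11
3 → 13
14 → 6

15 7 2 4 1 10 12 14 3 9 8 5 11 13 6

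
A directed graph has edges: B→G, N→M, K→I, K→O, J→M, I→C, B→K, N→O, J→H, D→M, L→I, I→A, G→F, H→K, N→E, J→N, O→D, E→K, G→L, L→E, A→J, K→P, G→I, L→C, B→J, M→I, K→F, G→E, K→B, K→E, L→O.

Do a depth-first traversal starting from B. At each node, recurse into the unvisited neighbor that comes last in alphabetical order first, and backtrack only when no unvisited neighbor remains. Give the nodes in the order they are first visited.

Visit B
B → K
K → P
K → O
O → D
D → M
M → I
I → C
I → A
A → J
J → N
N → E
J → H
K → F
B → G
G → L

B → K → P → O → D → M → I → C → A → J → N → E → H → F → G → L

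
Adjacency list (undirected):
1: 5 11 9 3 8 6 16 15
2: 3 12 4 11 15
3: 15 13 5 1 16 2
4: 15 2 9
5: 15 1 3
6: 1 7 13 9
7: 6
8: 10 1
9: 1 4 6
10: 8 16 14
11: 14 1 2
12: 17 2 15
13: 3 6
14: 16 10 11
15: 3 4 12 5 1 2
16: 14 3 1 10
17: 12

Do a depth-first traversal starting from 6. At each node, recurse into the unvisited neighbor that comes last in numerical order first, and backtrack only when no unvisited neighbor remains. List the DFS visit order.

6 → 13 → 3 → 16 → 14 → 11 → 2 → 15 → 12 → 17 → 5 → 1 → 9 → 4 → 8 → 10 → 7

Visit 6
6 → 13
13 → 3
3 → 16
16 → 14
14 → 11
11 → 2
2 → 15
15 → 12
12 → 17
15 → 5
5 → 1
1 → 9
9 → 4
1 → 8
8 → 10
6 → 7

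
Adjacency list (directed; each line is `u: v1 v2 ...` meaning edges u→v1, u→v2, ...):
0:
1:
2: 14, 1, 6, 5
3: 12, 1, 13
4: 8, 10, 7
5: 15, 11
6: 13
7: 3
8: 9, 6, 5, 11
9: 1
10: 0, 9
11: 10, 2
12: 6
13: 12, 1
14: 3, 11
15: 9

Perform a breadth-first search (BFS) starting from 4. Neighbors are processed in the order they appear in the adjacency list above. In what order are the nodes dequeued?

Visit 4; enqueue 8, 10, 7 → queue [8, 10, 7]
Visit 8; enqueue 9, 6, 5, 11 → queue [10, 7, 9, 6, 5, 11]
Visit 10; enqueue 0 → queue [7, 9, 6, 5, 11, 0]
Visit 7; enqueue 3 → queue [9, 6, 5, 11, 0, 3]
Visit 9; enqueue 1 → queue [6, 5, 11, 0, 3, 1]
Visit 6; enqueue 13 → queue [5, 11, 0, 3, 1, 13]
Visit 5; enqueue 15 → queue [11, 0, 3, 1, 13, 15]
Visit 11; enqueue 2 → queue [0, 3, 1, 13, 15, 2]
Visit 0 → queue [3, 1, 13, 15, 2]
Visit 3; enqueue 12 → queue [1, 13, 15, 2, 12]
Visit 1 → queue [13, 15, 2, 12]
Visit 13 → queue [15, 2, 12]
Visit 15 → queue [2, 12]
Visit 2; enqueue 14 → queue [12, 14]
Visit 12 → queue [14]
Visit 14 → queue []

4, 8, 10, 7, 9, 6, 5, 11, 0, 3, 1, 13, 15, 2, 12, 14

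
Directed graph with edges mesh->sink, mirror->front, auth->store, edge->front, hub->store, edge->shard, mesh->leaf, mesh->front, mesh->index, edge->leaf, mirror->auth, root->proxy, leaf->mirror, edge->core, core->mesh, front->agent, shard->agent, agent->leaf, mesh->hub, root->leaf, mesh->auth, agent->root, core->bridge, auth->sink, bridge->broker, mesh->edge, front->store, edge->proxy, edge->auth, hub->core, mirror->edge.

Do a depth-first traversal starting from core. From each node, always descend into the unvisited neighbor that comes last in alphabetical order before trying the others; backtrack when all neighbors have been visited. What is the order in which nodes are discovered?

core -> mesh -> sink -> leaf -> mirror -> front -> store -> agent -> root -> proxy -> edge -> shard -> auth -> index -> hub -> bridge -> broker

Visit core
core → mesh
mesh → sink
mesh → leaf
leaf → mirror
mirror → front
front → store
front → agent
agent → root
root → proxy
mirror → edge
edge → shard
edge → auth
mesh → index
mesh → hub
core → bridge
bridge → broker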